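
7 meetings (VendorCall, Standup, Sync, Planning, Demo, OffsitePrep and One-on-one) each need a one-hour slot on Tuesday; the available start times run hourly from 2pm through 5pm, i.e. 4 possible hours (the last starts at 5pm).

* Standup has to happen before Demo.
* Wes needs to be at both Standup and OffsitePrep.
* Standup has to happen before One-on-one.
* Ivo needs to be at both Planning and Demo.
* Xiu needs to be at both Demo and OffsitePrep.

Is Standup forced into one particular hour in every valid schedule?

No

Standup can be 2pm (e.g. One-on-one -> 3pm, Planning -> 2pm, Standup -> 2pm, Sync -> 2pm, Demo -> 3pm, OffsitePrep -> 4pm, VendorCall -> 2pm) or 3pm (e.g. OffsitePrep in 2pm; One-on-one in 4pm; Planning in 2pm; Sync in 2pm; VendorCall in 2pm; Standup in 3pm; Demo in 4pm).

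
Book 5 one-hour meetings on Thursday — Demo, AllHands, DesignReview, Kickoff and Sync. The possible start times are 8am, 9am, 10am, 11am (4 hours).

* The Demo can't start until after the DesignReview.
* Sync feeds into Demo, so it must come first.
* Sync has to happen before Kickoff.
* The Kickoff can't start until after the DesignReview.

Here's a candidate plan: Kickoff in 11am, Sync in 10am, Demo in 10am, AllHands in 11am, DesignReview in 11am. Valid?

The Kickoff can't start until after the DesignReview — violated.
Sync has to happen before Kickoff — holds.
The Demo can't start until after the DesignReview — violated.
Sync feeds into Demo, so it must come first — violated.

No. The Demo can't start until after the DesignReview is not satisfied.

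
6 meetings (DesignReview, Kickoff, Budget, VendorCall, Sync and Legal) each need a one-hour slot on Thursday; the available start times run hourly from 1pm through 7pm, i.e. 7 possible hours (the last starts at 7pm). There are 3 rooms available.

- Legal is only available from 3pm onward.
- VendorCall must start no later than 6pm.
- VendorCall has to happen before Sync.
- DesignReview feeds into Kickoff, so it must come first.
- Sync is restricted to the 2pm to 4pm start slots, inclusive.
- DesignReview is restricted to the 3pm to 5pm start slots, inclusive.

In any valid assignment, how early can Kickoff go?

4pm

Precedence pushes Kickoff to at least 4pm.
Kickoff at 4pm is achievable: Kickoff -> 4pm, VendorCall -> 1pm, Budget -> 1pm, Legal -> 3pm, Sync -> 2pm, DesignReview -> 3pm.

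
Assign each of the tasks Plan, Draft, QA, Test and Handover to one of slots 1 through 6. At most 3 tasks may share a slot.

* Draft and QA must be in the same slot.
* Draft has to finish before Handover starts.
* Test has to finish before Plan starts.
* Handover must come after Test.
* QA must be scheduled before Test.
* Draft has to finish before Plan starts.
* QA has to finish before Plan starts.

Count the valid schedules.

Splitting on Plan: it can be 3 (4), 4 (10), 5 (16), 6 (20). Listing each branch's schedules as (Draft, QA, Test, Handover):
Plan=3: (1,1,2,3) (1,1,2,4) (1,1,2,5) (1,1,2,6) — 4.
Plan=4: (1,1,2,3) (1,1,2,4) (1,1,2,5) (1,1,2,6) (1,1,3,4) (1,1,3,5) (1,1,3,6) (2,2,3,4) (2,2,3,5) (2,2,3,6) — 10.
Plan=5: (1,1,2,3) (1,1,2,4) (1,1,2,5) (1,1,2,6) (1,1,3,4) (1,1,3,5) (1,1,3,6) (1,1,4,5) (1,1,4,6) (2,2,3,4) (2,2,3,5) (2,2,3,6) (2,2,4,5) (2,2,4,6) (3,3,4,5) (3,3,4,6) — 16.
Plan=6: (1,1,2,3) (1,1,2,4) (1,1,2,5) (1,1,2,6) (1,1,3,4) (1,1,3,5) (1,1,3,6) (1,1,4,5) (1,1,4,6) (1,1,5,6) (2,2,3,4) (2,2,3,5) (2,2,3,6) (2,2,4,5) (2,2,4,6) (2,2,5,6) (3,3,4,5) (3,3,4,6) (3,3,5,6) (4,4,5,6) — 20.
Summing: 4 + 10 + 16 + 20 = 50.

50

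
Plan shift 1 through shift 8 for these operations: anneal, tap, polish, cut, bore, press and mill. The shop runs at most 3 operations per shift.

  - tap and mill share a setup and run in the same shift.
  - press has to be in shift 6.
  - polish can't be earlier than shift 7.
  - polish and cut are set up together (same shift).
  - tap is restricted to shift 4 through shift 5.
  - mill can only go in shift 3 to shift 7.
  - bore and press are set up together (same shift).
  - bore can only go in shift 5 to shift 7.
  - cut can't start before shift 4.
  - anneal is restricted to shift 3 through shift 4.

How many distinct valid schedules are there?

8

Splitting on anneal: it can be shift 3 (4), shift 4 (4). Listing each branch's schedules as (tap, polish, cut, bore, press, mill) by shift number:
anneal=shift 3: (4,7,7,6,6,4) (4,8,8,6,6,4) (5,7,7,6,6,5) (5,8,8,6,6,5) — 4.
anneal=shift 4: (4,7,7,6,6,4) (4,8,8,6,6,4) (5,7,7,6,6,5) (5,8,8,6,6,5) — 4.
Summing: 4 + 4 = 8.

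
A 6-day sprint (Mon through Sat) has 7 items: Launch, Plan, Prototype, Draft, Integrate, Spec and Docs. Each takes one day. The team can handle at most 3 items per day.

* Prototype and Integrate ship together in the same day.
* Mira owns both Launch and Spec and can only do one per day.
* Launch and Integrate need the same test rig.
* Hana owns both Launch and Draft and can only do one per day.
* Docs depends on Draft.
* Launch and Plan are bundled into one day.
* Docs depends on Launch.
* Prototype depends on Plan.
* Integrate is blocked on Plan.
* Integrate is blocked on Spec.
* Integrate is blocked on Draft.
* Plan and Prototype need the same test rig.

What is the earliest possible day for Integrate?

Wed

Precedence pushes Integrate to at least Tue.
Integrate at Wed is achievable: Draft=Tue, Plan=Mon, Docs=Wed, Launch=Mon, Integrate=Wed, Spec=Tue, Prototype=Wed.
Nothing earlier works — the conflict and capacity constraints rule out every day before Wed.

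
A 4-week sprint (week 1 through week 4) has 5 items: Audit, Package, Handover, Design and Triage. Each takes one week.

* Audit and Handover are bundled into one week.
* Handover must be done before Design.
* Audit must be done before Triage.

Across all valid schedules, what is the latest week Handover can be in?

week 3

Downstream work caps Handover at week 3.
Handover at week 3 is achievable: Design in week 4; Handover in week 3; Package in week 1; Triage in week 4; Audit in week 3.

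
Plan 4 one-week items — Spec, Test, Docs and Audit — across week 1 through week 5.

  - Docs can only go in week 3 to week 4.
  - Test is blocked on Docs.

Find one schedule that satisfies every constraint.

Test=week 4; Spec=week 1; Docs=week 3; Audit=week 1

Checking: Docs(week 3) before Test(week 4); Docs=week 3 in [week 3,week 4].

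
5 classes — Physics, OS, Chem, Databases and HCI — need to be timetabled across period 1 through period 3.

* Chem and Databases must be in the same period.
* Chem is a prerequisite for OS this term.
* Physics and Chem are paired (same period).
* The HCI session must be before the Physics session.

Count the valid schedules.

Enumerating: Physics in period 2, Chem in period 2, OS in period 3, Databases in period 2, HCI in period 1.

1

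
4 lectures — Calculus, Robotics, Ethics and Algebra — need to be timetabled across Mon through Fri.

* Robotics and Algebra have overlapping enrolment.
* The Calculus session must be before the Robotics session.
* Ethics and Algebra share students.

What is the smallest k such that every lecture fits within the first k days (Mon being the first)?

2

The precedence chain requires at least 2 distinct days.
2 works (last occupied day: Tue): for example Ethics=Tue, Robotics=Tue, Algebra=Mon, Calculus=Mon.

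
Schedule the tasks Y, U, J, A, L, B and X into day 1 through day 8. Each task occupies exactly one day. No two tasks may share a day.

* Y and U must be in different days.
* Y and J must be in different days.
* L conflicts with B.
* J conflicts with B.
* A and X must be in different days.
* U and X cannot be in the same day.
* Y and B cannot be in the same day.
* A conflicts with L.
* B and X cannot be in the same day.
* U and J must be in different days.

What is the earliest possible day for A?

day 1

A at day 1 is achievable: X in day 7, U in day 3, A in day 1, J in day 4, L in day 5, B in day 6, Y in day 2.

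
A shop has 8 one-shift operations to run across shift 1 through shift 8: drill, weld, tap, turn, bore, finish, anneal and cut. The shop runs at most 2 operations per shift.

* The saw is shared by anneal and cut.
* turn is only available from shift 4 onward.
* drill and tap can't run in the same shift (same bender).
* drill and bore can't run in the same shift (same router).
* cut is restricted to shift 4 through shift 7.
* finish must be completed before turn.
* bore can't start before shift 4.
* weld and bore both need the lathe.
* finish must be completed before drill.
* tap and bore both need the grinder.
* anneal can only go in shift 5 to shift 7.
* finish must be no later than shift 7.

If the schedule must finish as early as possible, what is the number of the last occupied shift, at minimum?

The precedence chain requires at least 2 distinct shifts.
With at most 2 per shift and 8 operations, at least 4 shifts are needed.
anneal can't be placed before shift 5, so the schedule must run through at least shift 5.
5 works (last occupied shift: shift 5): for example tap=shift 3, bore=shift 5, drill=shift 2, turn=shift 4, cut=shift 4, anneal=shift 5, finish=shift 1, weld=shift 1.

shift 5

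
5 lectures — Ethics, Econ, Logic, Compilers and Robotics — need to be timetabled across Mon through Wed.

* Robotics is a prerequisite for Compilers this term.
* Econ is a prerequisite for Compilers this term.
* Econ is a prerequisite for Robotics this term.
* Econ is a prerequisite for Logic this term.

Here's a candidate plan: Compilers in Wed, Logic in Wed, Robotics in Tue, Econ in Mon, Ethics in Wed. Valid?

Yes, all constraints hold

Econ is a prerequisite for Logic this term — holds.
Econ is a prerequisite for Robotics this term — holds.
Robotics is a prerequisite for Compilers this term — holds.
Econ is a prerequisite for Compilers this term — holds.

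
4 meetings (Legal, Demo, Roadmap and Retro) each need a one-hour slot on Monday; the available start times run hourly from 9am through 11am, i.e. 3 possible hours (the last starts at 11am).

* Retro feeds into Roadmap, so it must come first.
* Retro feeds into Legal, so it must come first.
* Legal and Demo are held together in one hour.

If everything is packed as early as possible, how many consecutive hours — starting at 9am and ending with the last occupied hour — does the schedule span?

The precedence chain requires at least 2 distinct hours.
2 works (last occupied hour: 10am): for example Retro=9am, Demo=10am, Legal=10am, Roadmap=10am.

2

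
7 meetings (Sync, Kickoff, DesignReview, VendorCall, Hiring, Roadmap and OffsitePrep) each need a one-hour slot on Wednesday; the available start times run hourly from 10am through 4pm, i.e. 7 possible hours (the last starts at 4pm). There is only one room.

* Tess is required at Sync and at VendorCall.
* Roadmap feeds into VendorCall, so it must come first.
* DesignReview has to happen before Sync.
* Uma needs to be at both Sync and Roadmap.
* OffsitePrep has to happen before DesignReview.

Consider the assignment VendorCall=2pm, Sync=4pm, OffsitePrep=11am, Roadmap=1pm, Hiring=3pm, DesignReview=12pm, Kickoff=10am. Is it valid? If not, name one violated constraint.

Valid

OffsitePrep has to happen before DesignReview — holds.
There is only one room — holds.
DesignReview has to happen before Sync — holds.
Uma needs to be at both Sync and Roadmap — holds.
Tess is required at Sync and at VendorCall — holds.
Roadmap feeds into VendorCall, so it must come first — holds.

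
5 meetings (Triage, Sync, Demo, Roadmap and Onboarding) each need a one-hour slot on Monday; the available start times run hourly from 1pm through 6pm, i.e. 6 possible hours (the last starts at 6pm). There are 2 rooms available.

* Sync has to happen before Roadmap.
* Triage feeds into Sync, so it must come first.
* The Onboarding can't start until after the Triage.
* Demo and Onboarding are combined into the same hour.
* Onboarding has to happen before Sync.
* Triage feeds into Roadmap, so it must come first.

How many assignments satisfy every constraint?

15

Splitting on Triage: it can be 1pm (10), 2pm (4), 3pm (1). Listing each branch's schedules as (Sync, Demo, Roadmap, Onboarding):
Triage=1pm: (3pm,2pm,4pm,2pm) (3pm,2pm,5pm,2pm) (3pm,2pm,6pm,2pm) (4pm,2pm,5pm,2pm) (4pm,2pm,6pm,2pm) (4pm,3pm,5pm,3pm) (4pm,3pm,6pm,3pm) (5pm,2pm,6pm,2pm) (5pm,3pm,6pm,3pm) (5pm,4pm,6pm,4pm) — 10.
Triage=2pm: (4pm,3pm,5pm,3pm) (4pm,3pm,6pm,3pm) (5pm,3pm,6pm,3pm) (5pm,4pm,6pm,4pm) — 4.
Triage=3pm: (5pm,4pm,6pm,4pm) — 1.
Summing: 10 + 4 + 1 = 15.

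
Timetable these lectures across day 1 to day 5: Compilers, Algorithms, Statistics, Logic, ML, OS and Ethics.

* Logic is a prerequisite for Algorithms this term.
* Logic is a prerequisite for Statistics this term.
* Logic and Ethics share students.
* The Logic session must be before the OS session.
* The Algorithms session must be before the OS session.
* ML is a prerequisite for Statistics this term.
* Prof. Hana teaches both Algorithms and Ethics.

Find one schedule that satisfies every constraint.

Algorithms in day 2; Logic in day 1; Statistics in day 2; Compilers in day 1; Ethics in day 3; OS in day 3; ML in day 1

Checking: Logic(day 1) before Statistics(day 2); Algorithms(day 2) before OS(day 3); Logic(day 1) before Algorithms(day 2); Logic(day 1) before OS(day 3); ML(day 1) before Statistics(day 2); Logic(day 1) != Ethics(day 3); Algorithms(day 2) != Ethics(day 3).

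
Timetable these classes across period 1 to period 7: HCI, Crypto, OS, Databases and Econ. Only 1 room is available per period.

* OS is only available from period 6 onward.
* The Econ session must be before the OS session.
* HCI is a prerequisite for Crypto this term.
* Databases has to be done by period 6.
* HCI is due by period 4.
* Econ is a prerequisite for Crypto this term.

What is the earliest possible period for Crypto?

period 3

Precedence pushes Crypto to at least period 2.
Crypto at period 3 is achievable: OS in period 6; Crypto in period 3; HCI in period 1; Econ in period 2; Databases in period 4.
Nothing earlier works — the capacity limit rule out every period before period 3.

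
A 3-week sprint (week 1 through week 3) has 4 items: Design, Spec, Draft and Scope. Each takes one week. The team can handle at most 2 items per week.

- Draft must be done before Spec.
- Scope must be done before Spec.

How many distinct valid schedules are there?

12

Splitting on Design: it can be week 1 (3), week 2 (4), week 3 (5). Listing each branch's schedules as (Spec, Draft, Scope) by week number:
Design=week 1: (3,1,2) (3,2,1) (3,2,2) — 3.
Design=week 2: (2,1,1) (3,1,1) (3,1,2) (3,2,1) — 4.
Design=week 3: (2,1,1) (3,1,1) (3,1,2) (3,2,1) (3,2,2) — 5.
Summing: 3 + 4 + 5 = 12.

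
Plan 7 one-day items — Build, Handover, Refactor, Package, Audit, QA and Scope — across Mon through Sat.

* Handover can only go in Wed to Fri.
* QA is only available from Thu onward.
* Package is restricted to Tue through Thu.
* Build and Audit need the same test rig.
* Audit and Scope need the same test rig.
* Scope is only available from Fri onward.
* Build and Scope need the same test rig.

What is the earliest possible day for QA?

Thu

QA is available from Thu.
QA at Thu is achievable: Scope in Fri; Refactor in Mon; QA in Thu; Build in Mon; Handover in Wed; Package in Tue; Audit in Tue.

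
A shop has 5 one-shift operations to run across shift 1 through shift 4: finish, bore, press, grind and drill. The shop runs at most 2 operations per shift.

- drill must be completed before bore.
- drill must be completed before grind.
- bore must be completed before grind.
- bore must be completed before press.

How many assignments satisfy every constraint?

Splitting on finish: it can be shift 1 (6), shift 2 (6), shift 3 (5), shift 4 (3). Listing each branch's schedules as (bore, press, grind, drill) by shift number:
finish=shift 1: (2,3,3,1) (2,3,4,1) (2,4,3,1) (2,4,4,1) (3,4,4,1) (3,4,4,2) — 6.
finish=shift 2: (2,3,3,1) (2,3,4,1) (2,4,3,1) (2,4,4,1) (3,4,4,1) (3,4,4,2) — 6.
finish=shift 3: (2,3,4,1) (2,4,3,1) (2,4,4,1) (3,4,4,1) (3,4,4,2) — 5.
finish=shift 4: (2,3,3,1) (2,3,4,1) (2,4,3,1) — 3.
Summing: 6 + 6 + 5 + 3 = 20.

20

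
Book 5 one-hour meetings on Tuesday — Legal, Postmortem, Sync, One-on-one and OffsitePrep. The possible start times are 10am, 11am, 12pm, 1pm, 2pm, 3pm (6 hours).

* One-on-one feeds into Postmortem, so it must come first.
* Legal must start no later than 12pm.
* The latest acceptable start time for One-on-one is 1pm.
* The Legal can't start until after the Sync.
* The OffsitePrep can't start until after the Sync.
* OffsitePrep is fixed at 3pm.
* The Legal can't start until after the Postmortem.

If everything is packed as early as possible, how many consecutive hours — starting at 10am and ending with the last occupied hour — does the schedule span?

The precedence chain requires at least 3 distinct hours.
OffsitePrep can't be placed before 3pm — that is hour 6 counting from 10am — so the schedule must run through at least 6 hours.
6 works (last occupied hour: 3pm): for example One-on-one=10am, Sync=10am, Legal=12pm, OffsitePrep=3pm, Postmortem=11am.

6 hours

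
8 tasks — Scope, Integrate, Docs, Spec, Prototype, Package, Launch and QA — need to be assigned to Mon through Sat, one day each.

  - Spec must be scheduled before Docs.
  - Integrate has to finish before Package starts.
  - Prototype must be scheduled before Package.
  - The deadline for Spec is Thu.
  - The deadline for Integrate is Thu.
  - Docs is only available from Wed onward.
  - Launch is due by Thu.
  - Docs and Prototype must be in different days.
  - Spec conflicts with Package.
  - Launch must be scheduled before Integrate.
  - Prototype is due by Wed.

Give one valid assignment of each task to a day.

Package=Wed; Docs=Wed; Spec=Mon; Scope=Mon; Launch=Mon; Integrate=Tue; Prototype=Mon; QA=Mon

Checking: Launch(Mon) before Integrate(Tue); Integrate(Tue) before Package(Wed); Prototype(Mon) before Package(Wed); Spec(Mon) before Docs(Wed); Docs(Wed) != Prototype(Mon); Spec(Mon) != Package(Wed); Launch=Mon in [Mon,Thu]; Docs=Wed in [Wed,Sat]; Prototype=Mon in [Mon,Wed]; Spec=Mon in [Mon,Thu]; Integrate=Tue in [Mon,Thu].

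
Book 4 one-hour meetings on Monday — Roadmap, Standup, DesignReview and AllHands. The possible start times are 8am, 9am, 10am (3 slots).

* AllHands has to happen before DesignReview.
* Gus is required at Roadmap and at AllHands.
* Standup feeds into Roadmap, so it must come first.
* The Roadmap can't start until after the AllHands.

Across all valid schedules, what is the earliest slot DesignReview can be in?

9am

Precedence pushes DesignReview to at least 9am.
DesignReview at 9am is achievable: AllHands -> 8am, Roadmap -> 9am, Standup -> 8am, DesignReview -> 9am.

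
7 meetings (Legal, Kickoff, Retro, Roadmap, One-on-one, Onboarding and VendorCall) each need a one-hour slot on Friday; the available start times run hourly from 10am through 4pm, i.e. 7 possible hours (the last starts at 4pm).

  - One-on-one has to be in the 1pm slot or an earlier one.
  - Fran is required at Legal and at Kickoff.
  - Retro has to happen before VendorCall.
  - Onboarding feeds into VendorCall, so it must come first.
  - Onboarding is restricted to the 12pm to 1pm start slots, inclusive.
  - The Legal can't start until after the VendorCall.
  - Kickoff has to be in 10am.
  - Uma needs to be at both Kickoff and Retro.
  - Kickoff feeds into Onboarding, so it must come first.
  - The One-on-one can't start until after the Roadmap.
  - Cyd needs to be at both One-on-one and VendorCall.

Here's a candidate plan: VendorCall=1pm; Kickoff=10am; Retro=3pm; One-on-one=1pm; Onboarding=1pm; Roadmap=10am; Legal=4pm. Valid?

Invalid. Retro has to happen before VendorCall.

Kickoff feeds into Onboarding, so it must come first — holds.
The Legal can't start until after the VendorCall — holds.
One-on-one has to be in the 1pm slot or an earlier one — holds.
Onboarding feeds into VendorCall, so it must come first — violated.
Cyd needs to be at both One-on-one and VendorCall — violated.
Kickoff has to be in 10am — holds.
Onboarding is restricted to the 12pm to 1pm start slots, inclusive — holds.
Retro has to happen before VendorCall — violated.
The One-on-one can't start until after the Roadmap — holds.
Fran is required at Legal and at Kickoff — holds.
Uma needs to be at both Kickoff and Retro — holds.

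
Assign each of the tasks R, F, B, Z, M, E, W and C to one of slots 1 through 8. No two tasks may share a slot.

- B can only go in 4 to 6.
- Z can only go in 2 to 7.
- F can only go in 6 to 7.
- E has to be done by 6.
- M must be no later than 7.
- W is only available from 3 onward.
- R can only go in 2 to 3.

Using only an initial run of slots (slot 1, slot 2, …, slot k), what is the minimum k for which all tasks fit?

With at most 1 per slot and 8 tasks, at least 8 slots are needed.
F can't be placed before 6, so the schedule must run through at least slot 6.
8 works (last occupied slot: 8): for example R in 2; M in 7; Z in 3; B in 4; F in 6; W in 5; C in 8; E in 1.

8 slots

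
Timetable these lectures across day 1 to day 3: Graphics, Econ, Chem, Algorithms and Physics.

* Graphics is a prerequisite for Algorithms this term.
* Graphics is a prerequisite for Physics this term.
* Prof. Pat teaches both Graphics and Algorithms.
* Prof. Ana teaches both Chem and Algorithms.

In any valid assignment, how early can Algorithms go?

day 2

Precedence pushes Algorithms to at least day 2.
Algorithms at day 2 is achievable: Physics=day 2; Algorithms=day 2; Chem=day 1; Econ=day 1; Graphics=day 1.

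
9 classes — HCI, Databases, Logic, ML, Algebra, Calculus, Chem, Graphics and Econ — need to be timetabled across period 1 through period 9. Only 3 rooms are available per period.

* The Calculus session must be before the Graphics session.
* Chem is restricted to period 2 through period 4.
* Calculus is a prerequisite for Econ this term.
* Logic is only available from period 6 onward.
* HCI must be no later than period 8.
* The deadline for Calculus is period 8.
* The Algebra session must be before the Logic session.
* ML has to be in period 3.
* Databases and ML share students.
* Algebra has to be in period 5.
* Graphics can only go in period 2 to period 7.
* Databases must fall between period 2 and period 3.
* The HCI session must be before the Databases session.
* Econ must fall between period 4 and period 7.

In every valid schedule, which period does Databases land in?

period 2

Databases's window is period 2–period 3.
ML is fixed at period 3, and Databases can't share a period with ML.
So Databases must be period 2.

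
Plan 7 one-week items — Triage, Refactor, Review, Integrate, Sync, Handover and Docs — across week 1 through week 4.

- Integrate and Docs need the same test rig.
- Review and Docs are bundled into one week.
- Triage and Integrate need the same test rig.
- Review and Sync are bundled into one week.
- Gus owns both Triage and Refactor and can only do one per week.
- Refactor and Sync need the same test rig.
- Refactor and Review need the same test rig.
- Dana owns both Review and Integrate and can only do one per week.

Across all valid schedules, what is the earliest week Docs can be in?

Docs at week 1 is achievable: Docs -> week 1, Sync -> week 1, Triage -> week 1, Handover -> week 1, Integrate -> week 2, Refactor -> week 2, Review -> week 1.

week 1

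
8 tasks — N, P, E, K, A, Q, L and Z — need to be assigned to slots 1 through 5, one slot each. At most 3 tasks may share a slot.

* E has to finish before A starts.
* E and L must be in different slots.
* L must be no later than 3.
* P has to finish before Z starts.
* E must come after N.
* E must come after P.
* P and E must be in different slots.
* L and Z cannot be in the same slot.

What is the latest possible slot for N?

Downstream work caps N at 3.
N at 3 is achievable: A -> 5, N -> 3, P -> 1, Z -> 2, L -> 1, E -> 4, Q -> 2, K -> 1.

3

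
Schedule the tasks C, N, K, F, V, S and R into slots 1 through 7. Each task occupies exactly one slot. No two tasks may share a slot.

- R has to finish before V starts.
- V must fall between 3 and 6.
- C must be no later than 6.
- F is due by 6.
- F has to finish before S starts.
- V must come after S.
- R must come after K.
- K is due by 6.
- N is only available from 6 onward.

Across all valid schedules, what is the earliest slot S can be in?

2

Precedence pushes S to at least 2; downstream work caps S at 5.
S at 2 is achievable: K in 3, N in 7, C in 6, S in 2, V in 5, R in 4, F in 1.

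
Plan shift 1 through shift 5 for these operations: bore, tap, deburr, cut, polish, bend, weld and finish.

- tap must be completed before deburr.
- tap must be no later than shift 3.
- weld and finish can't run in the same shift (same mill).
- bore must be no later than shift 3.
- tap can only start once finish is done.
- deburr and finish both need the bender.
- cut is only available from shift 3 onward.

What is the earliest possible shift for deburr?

shift 3

Precedence pushes deburr to at least shift 3.
deburr at shift 3 is achievable: tap=shift 2; bend=shift 1; bore=shift 1; polish=shift 1; weld=shift 2; finish=shift 1; cut=shift 3; deburr=shift 3.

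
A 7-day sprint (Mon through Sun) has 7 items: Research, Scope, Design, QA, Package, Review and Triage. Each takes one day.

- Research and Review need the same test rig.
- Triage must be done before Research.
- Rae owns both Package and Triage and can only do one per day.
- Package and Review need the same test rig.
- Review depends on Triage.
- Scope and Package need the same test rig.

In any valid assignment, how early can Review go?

Precedence pushes Review to at least Tue.
Review at Tue is achievable: Triage -> Mon; Review -> Tue; Package -> Wed; Scope -> Mon; QA -> Mon; Research -> Wed; Design -> Mon.

Tue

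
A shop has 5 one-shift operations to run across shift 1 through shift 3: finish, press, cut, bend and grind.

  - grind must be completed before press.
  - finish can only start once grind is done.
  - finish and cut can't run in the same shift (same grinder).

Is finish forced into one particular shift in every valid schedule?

finish can be shift 2 (e.g. bend -> shift 1, finish -> shift 2, press -> shift 2, grind -> shift 1, cut -> shift 1) or shift 3 (e.g. cut=shift 1; press=shift 2; bend=shift 1; grind=shift 1; finish=shift 3).

No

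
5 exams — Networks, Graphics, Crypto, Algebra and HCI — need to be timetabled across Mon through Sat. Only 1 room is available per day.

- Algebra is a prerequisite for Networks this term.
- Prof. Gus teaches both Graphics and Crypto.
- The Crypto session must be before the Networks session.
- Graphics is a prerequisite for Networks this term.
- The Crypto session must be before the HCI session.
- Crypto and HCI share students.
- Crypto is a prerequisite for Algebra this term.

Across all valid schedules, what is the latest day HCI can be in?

Sat

Precedence pushes HCI to at least Tue.
HCI at Sat is achievable: Algebra in Tue; Networks in Thu; Graphics in Wed; HCI in Sat; Crypto in Mon.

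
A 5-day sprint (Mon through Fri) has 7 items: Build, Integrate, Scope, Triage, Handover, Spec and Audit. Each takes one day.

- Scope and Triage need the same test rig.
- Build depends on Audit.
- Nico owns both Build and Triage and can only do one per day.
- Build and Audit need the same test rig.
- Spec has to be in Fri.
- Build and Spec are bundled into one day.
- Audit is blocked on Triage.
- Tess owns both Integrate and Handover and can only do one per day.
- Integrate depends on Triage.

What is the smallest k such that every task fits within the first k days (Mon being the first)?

5 days

The precedence chain requires at least 3 distinct days.
Spec can't be placed before Fri — that is day 5 counting from Mon — so the schedule must run through at least 5 days.
5 works (last occupied day: Fri): for example Scope=Tue; Integrate=Tue; Triage=Mon; Handover=Mon; Spec=Fri; Audit=Tue; Build=Fri.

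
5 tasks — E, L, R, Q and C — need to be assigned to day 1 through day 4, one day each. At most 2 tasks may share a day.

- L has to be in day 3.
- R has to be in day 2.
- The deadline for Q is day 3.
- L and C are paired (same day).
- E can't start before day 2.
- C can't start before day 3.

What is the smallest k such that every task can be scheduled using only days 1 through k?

3 days

With at most 2 per day and 5 tasks, at least 3 days are needed.
L can't be placed before day 3, so the schedule must run through at least day 3.
3 works (last occupied day: day 3): for example L=day 3, Q=day 1, C=day 3, R=day 2, E=day 2.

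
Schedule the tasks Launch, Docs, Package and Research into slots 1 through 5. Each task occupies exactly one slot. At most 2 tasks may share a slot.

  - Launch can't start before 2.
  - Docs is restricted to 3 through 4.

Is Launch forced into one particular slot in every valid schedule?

Launch can be 2 (e.g. Research in 1; Package in 1; Launch in 2; Docs in 3) or 3 (e.g. Package -> 1, Docs -> 3, Launch -> 3, Research -> 1).

No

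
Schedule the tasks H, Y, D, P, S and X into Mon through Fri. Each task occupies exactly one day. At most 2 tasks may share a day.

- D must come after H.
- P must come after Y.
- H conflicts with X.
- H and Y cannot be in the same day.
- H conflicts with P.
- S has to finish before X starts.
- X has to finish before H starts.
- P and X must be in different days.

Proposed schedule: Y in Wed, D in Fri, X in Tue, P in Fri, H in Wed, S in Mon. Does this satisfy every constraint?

No. H and Y cannot be in the same day is not satisfied.

D must come after H — holds.
H and Y cannot be in the same day — violated.
X has to finish before H starts — holds.
H conflicts with X — holds.
P must come after Y — holds.
P and X must be in different days — holds.
At most 2 tasks may share a day — holds.
H conflicts with P — holds.
S has to finish before X starts — holds.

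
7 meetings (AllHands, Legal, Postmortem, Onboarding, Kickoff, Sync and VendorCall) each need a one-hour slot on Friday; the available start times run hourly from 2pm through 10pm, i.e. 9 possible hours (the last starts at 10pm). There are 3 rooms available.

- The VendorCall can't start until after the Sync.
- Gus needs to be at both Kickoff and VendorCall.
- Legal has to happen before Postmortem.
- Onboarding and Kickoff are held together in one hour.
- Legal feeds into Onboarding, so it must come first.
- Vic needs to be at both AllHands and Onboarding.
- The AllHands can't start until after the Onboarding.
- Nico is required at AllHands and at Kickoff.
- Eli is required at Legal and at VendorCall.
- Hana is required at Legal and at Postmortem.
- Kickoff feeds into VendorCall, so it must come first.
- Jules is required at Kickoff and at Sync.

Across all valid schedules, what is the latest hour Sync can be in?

Downstream work caps Sync at 9pm.
Sync at 9pm is achievable: Postmortem -> 3pm; Onboarding -> 3pm; VendorCall -> 10pm; Legal -> 2pm; Kickoff -> 3pm; Sync -> 9pm; AllHands -> 4pm.

9pm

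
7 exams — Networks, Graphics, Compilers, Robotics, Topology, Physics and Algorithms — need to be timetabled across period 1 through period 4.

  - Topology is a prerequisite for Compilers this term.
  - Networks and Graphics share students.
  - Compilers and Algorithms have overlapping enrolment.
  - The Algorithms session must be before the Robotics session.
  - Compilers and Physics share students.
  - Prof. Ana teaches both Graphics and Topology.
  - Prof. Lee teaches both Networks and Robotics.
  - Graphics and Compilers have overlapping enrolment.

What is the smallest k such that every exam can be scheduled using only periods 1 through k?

The precedence chain requires at least 2 distinct periods.
Could 2 periods be enough, i.e. nothing placed later than period 2? No: Compilers must come after Topology (at period 1 or later) → {period 2}; Topology must come before Compilers (at period 2 or earlier) → {period 1}; Graphics can't share with Topology (period 1) → {period 2}; Compilers can't share with Graphics (period 2) → nothing is left.
So 2 periods is not enough.
3 works (last occupied period: period 3): for example Algorithms -> period 1; Networks -> period 1; Compilers -> period 2; Robotics -> period 2; Physics -> period 1; Topology -> period 1; Graphics -> period 3.

3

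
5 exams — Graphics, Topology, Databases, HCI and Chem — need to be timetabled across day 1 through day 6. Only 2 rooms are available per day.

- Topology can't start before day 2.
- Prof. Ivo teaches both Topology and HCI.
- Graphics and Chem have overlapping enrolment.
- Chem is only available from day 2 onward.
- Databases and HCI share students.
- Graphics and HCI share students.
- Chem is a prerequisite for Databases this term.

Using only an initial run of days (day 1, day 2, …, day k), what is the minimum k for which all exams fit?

3

The precedence chain requires at least 2 distinct days.
With at most 2 per day and 5 exams, at least 3 days are needed.
Propagating the time windows through the other constraints, Databases can't land before day 3, so the schedule must run through at least day 3.
3 works (last occupied day: day 3): for example Databases in day 3; Topology in day 2; Graphics in day 3; HCI in day 1; Chem in day 2.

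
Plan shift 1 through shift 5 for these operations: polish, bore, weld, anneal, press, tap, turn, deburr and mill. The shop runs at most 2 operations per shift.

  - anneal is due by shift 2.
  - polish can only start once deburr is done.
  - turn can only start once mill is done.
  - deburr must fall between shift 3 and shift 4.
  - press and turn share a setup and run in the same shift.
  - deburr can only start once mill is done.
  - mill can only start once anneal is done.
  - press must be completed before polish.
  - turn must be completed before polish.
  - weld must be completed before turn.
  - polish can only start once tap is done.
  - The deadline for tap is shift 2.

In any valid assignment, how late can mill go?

Precedence pushes mill to at least shift 2; downstream work caps mill at shift 3.
mill at shift 2 is achievable: polish -> shift 5; turn -> shift 4; mill -> shift 2; weld -> shift 2; bore -> shift 3; press -> shift 4; tap -> shift 1; anneal -> shift 1; deburr -> shift 3.
Nothing later works — the capacity limit rule out every shift after shift 2.

shift 2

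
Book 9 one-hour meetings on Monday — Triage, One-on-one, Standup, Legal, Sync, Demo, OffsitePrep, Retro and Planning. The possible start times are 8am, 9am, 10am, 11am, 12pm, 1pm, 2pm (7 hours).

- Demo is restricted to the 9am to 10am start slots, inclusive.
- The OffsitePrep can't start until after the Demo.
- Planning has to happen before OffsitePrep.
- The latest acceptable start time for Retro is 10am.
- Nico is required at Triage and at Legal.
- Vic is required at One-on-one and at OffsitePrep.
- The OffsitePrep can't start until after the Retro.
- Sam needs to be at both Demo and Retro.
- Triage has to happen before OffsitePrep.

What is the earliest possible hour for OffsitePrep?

10am

Precedence pushes OffsitePrep to at least 10am.
OffsitePrep at 10am is achievable: Sync -> 8am; Legal -> 9am; Triage -> 8am; Demo -> 9am; Retro -> 8am; One-on-one -> 8am; Standup -> 8am; Planning -> 8am; OffsitePrep -> 10am.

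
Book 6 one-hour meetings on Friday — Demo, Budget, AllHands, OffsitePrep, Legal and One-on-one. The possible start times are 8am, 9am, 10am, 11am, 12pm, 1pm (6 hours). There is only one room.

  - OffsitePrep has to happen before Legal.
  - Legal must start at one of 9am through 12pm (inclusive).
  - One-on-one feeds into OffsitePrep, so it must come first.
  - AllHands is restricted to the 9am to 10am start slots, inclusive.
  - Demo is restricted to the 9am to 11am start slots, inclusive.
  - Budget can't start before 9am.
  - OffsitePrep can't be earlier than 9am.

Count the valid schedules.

Enumerating: Budget=1pm; One-on-one=8am; AllHands=9am; Demo=10am; Legal=12pm; OffsitePrep=11am | AllHands in 9am; Legal in 12pm; Budget in 1pm; One-on-one in 8am; Demo in 11am; OffsitePrep in 10am | One-on-one=8am, OffsitePrep=11am, Demo=9am, AllHands=10am, Legal=12pm, Budget=1pm | One-on-one=8am, Demo=11am, AllHands=10am, Budget=1pm, Legal=12pm, OffsitePrep=9am.

4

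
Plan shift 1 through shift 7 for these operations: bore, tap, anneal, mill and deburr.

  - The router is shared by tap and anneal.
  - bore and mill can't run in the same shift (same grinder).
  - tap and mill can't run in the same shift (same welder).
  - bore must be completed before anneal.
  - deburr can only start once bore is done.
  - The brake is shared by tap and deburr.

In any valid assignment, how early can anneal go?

Precedence pushes anneal to at least shift 2.
anneal at shift 2 is achievable: mill -> shift 2; tap -> shift 1; anneal -> shift 2; deburr -> shift 2; bore -> shift 1.

shift 2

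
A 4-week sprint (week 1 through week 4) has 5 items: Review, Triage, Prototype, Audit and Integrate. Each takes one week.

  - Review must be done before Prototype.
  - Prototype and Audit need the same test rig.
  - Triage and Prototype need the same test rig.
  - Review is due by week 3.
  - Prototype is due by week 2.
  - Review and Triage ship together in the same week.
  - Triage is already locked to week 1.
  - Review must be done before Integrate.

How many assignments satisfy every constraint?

Splitting on Audit: it can be week 1 (3), week 3 (3), week 4 (3). Listing each branch's schedules as (Review, Triage, Prototype, Integrate) by week number:
Audit=week 1: (1,1,2,2) (1,1,2,3) (1,1,2,4) — 3.
Audit=week 3: (1,1,2,2) (1,1,2,3) (1,1,2,4) — 3.
Audit=week 4: (1,1,2,2) (1,1,2,3) (1,1,2,4) — 3.
Summing: 3 + 3 + 3 = 9.

9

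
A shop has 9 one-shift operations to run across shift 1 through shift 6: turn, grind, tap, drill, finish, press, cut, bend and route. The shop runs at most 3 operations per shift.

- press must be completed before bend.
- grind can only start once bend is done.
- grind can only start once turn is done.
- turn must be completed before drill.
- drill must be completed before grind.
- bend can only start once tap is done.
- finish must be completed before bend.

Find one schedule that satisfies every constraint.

press -> shift 1; drill -> shift 3; finish -> shift 1; route -> shift 3; cut -> shift 2; turn -> shift 2; tap -> shift 1; bend -> shift 2; grind -> shift 4

Checking: press(shift 1) before bend(shift 2); turn(shift 2) before grind(shift 4); bend(shift 2) before grind(shift 4); tap(shift 1) before bend(shift 2); turn(shift 2) before drill(shift 3); finish(shift 1) before bend(shift 2); drill(shift 3) before grind(shift 4); max 3 per shift (cap 3).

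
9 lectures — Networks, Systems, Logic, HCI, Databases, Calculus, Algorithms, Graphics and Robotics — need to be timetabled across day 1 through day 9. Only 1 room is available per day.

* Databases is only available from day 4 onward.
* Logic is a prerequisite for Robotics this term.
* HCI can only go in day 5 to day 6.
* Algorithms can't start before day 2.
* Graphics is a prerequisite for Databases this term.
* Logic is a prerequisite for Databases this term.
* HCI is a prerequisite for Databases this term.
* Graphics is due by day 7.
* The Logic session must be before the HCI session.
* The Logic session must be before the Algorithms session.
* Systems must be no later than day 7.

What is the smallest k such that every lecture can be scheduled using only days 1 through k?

The precedence chain requires at least 3 distinct days.
With at most 1 per day and 9 lectures, at least 9 days are needed.
Propagating the time windows through the other constraints, Databases can't land before day 6, so the schedule must run through at least day 6.
9 works (last occupied day: day 9): for example HCI in day 5; Robotics in day 7; Graphics in day 1; Systems in day 2; Logic in day 3; Calculus in day 9; Databases in day 6; Algorithms in day 4; Networks in day 8.

9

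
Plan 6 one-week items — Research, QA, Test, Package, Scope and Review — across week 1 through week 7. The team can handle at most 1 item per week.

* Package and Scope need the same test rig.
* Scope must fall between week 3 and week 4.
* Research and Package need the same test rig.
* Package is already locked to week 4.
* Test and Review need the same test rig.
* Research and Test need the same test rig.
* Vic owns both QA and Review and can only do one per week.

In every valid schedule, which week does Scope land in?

Scope's window is week 3–week 4.
Package is fixed at week 4, and Scope can't share a week with Package.
So Scope must be week 3.

week 3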